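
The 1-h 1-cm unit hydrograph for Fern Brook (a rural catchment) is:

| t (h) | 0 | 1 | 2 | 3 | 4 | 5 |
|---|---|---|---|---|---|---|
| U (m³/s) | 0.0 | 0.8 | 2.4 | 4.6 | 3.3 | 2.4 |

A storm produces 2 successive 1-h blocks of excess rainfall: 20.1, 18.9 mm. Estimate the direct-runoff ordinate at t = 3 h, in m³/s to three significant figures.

Q ≈ 13.8 m³/s

By discrete convolution, Q_j = Σ (P_i / 10 mm) · U_{j−i}.
At t = 3 h (j=3): Q = (20.1/10)·4.6 + (18.9/10)·2.4 = 13.8 m³/s.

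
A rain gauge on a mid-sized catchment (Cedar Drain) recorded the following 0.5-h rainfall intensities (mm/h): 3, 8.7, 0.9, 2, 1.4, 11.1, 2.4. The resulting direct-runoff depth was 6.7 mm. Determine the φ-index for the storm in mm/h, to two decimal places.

φ ≈ 3.20 mm/h

Only the 2 blocks with intensity above φ contribute runoff: 8.7, 11.1 mm/h.
Σ(I−φ)·Δt = d  ⇒  (8.7+11.1 − 2φ)·0.5 = 6.7
φ = (19.80 − 6.7/0.5) / 2 = 3.20 mm/h.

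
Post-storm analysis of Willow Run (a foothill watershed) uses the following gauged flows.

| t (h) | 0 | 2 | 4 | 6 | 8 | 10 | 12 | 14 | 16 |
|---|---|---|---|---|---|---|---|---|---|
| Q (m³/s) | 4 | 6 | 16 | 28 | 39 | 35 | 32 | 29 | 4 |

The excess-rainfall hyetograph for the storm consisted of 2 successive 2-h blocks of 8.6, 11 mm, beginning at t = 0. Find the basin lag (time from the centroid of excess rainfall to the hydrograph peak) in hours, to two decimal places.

Centroid of excess rainfall: t_c = Σ P_i·t̄_i / ΣP_i = 2.1224 h (block centres at 1, 3 h).
Hydrograph peak occurs at t = 8 h, so basin lag t_L = 8 − 2.1224 = 5.88 h.

t_L ≈ 5.88 h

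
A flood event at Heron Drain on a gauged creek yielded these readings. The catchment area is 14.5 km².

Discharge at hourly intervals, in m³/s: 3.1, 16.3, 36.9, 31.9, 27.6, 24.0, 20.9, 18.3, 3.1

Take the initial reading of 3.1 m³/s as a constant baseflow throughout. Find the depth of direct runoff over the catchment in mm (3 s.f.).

Direct runoff: 0.0, 13.2, 33.8, 28.8, 24.5, 20.9, 17.8, 15.2, 0.0 m³/s; ΣQ_DR = 154.2 m³/s.
V = ΣQ_DR · Δt = 154.2 × 3600 s = 5.551 × 10^5 m³.
Over A = 14.5 km², depth = V / A = 38.3 mm.

d ≈ 38.3 mm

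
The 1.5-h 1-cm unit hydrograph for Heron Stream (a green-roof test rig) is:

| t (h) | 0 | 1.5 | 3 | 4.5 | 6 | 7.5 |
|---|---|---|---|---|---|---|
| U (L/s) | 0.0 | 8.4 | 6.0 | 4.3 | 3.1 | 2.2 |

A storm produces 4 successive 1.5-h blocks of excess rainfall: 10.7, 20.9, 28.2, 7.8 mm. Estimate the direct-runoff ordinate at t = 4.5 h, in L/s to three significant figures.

Q ≈ 40.8 L/s

By discrete convolution, Q_j = Σ (P_i / 10 mm) · U_{j−i}.
At t = 4.5 h (j=3): Q = (10.7/10)·4.3 + (20.9/10)·6.0 + (28.2/10)·8.4 + (7.8/10)·0.0 = 40.8 L/s.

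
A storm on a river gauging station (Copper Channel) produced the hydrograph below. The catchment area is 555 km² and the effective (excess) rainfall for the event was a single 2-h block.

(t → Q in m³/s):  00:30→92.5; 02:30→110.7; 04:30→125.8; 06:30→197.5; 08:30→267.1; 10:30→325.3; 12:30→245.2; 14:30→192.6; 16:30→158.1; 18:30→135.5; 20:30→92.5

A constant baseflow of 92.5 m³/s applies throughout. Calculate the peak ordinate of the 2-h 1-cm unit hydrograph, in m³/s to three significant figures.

U_p ≈ 194 m³/s

Direct runoff: 0.0, 18.2, 33.3, 105.0, 174.6, 232.8, 152.7, 100.1, 65.6, 43.0, 0.0 m³/s; ΣQ_DR = 925.3 m³/s, peak = 232.8 m³/s.
Runoff depth d = ΣQ_DR·Δt / A = 925.3 × 7200 / (555 km²) = 12.00 mm.
The 1-cm UH is the DRH scaled by (10 mm)/d, so U_p = 232.8 × 10/12.00 = 194 m³/s.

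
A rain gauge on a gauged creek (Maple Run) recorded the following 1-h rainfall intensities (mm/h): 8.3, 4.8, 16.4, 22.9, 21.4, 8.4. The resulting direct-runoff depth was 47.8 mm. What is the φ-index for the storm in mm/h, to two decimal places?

φ ≈ 5.92 mm/h

Only the 5 blocks with intensity above φ contribute runoff: 8.3, 16.4, 22.9, 21.4, 8.4 mm/h.
Σ(I−φ)·Δt = d  ⇒  (8.3+16.4+22.9+21.4+8.4 − 5φ)·1 = 47.8
φ = (77.40 − 47.8/1) / 5 = 5.92 mm/h.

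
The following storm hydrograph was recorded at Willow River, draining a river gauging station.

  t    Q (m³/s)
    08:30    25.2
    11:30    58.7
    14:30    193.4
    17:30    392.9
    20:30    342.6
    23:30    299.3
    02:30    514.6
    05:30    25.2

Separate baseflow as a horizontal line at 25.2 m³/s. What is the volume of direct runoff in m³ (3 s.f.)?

Direct-runoff ordinates (Q − Q_b): 0.0, 33.5, 168.2, 367.7, 317.4, 274.1, 489.4, 0.0 m³/s.
ΣQ_DR = 1650 m³/s.
With Δt = 3 h = 10800 s, V = ΣQ_DR · Δt = 1650 × 10800 = 1.78 × 10^7 m³.

V ≈ 1.78 × 10^7 m³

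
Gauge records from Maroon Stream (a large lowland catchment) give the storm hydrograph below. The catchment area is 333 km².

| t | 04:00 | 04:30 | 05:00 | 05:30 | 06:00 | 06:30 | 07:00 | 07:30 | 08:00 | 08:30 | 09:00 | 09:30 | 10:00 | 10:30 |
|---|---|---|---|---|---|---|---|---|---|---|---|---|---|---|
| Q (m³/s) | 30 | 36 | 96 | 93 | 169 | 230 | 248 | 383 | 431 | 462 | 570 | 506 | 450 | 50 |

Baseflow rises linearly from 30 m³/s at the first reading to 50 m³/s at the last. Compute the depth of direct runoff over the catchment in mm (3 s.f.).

d ≈ 17.3 mm

Direct runoff: 0.00, 4.46, 62.92, 58.38, 132.85, 192.31, 208.77, 342.23, 388.69, 418.15, 524.62, 459.08, 401.54, 0.00 m³/s; ΣQ_DR = 3194 m³/s.
V = ΣQ_DR · Δt = 3194 × 1800 s = 5.749 × 10^6 m³.
Over A = 333 km², depth = V / A = 17.3 mm.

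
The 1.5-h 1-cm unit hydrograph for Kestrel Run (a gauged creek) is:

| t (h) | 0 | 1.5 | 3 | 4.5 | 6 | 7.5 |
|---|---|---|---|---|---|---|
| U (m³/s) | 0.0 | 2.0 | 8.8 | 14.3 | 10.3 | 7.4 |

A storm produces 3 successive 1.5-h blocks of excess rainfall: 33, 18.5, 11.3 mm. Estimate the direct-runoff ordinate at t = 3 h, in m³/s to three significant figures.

Q ≈ 32.7 m³/s

By discrete convolution, Q_j = Σ (P_i / 10 mm) · U_{j−i}.
At t = 3 h (j=2): Q = (33/10)·8.8 + (18.5/10)·2.0 + (11.3/10)·0.0 = 32.7 m³/s.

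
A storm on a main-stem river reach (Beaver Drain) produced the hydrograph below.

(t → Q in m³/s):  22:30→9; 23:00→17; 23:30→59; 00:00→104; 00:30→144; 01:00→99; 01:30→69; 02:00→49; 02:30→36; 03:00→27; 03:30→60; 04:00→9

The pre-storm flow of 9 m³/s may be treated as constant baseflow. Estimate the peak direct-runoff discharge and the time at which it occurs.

Q_p = 135.0 m³/s at t = 00:30

Subtracting baseflow gives direct-runoff ordinates: 0.0, 8.0, 50.0, 95.0, 135.0, 90.0, 60.0, 40.0, 27.0, 18.0, 51.0, 0.0 m³/s.
The maximum is 135.0 m³/s, occurring at the reading for t = 00:30.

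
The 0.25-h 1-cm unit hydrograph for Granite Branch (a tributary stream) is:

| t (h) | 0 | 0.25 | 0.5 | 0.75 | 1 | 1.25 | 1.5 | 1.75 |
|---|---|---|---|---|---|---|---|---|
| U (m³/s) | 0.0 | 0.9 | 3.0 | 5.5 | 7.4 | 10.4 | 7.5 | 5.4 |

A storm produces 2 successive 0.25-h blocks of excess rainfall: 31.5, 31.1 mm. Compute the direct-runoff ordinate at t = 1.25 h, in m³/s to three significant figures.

Q ≈ 55.8 m³/s

By discrete convolution, Q_j = Σ (P_i / 10 mm) · U_{j−i}.
At t = 1.25 h (j=5): Q = (31.5/10)·10.4 + (31.1/10)·7.4 = 55.8 m³/s.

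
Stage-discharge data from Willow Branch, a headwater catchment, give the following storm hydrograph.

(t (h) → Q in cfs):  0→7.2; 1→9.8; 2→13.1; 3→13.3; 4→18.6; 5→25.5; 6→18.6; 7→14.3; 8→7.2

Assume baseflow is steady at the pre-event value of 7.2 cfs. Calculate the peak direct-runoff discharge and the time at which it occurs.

Q_p = 18.3 cfs at t = 5 h

Subtracting baseflow gives direct-runoff ordinates: 0.0, 2.6, 5.9, 6.1, 11.4, 18.3, 11.4, 7.1, 0.0 cfs.
The maximum is 18.3 cfs, occurring at the reading for t = 5 h.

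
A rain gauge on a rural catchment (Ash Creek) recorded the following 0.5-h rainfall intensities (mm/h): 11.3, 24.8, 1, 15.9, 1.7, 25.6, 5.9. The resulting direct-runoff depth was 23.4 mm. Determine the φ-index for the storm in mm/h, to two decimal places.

Only the 4 blocks with intensity above φ contribute runoff: 11.3, 24.8, 15.9, 25.6 mm/h.
Σ(I−φ)·Δt = d  ⇒  (11.3+24.8+15.9+25.6 − 4φ)·0.5 = 23.4
φ = (77.60 − 23.4/0.5) / 4 = 7.70 mm/h.

φ ≈ 7.70 mm/h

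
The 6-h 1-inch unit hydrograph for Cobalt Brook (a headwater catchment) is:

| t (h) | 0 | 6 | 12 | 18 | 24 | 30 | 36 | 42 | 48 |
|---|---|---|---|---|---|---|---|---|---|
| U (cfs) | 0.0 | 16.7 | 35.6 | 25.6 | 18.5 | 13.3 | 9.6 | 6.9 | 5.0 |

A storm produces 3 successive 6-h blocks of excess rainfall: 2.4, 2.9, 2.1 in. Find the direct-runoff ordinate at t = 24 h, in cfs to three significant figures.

By discrete convolution, Q_j = Σ (P_i / 1 in) · U_{j−i}.
At t = 24 h (j=4): Q = (2.4/1)·18.5 + (2.9/1)·25.6 + (2.1/1)·35.6 = 193 cfs.

Q ≈ 193 cfs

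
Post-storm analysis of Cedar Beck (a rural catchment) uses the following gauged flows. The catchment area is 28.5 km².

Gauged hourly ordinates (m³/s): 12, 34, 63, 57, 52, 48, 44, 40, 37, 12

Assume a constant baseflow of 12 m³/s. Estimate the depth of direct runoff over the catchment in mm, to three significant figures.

Direct runoff: 0.0, 22.0, 51.0, 45.0, 40.0, 36.0, 32.0, 28.0, 25.0, 0.0 m³/s; ΣQ_DR = 279.0 m³/s.
V = ΣQ_DR · Δt = 279.0 × 3600 s = 1.004 × 10^6 m³.
Over A = 28.5 km², depth = V / A = 35.2 mm.

d ≈ 35.2 mm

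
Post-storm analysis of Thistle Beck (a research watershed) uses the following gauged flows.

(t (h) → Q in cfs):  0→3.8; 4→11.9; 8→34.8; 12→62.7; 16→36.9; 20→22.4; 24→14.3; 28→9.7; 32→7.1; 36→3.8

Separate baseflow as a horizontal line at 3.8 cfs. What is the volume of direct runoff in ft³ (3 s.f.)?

Direct-runoff ordinates (Q − Q_b): 0.0, 8.1, 31.0, 58.9, 33.1, 18.6, 10.5, 5.9, 3.3, 0.0 cfs.
ΣQ_DR = 169.4 cfs.
With Δt = 4 h = 14400 s, V = ΣQ_DR · Δt = 169.4 × 14400 = 2.44 × 10^6 ft³.

V ≈ 2.44 × 10^6 ft³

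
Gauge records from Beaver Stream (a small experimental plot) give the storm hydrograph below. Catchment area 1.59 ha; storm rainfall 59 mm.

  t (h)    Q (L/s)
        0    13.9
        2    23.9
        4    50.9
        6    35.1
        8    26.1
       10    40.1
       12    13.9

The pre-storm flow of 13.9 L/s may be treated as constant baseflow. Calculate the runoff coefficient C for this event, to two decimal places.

ΣQ_DR = 106.6 L/s; V = ΣQ_DR·Δt = 7.675 × 10^5 L.
Runoff depth d = V / A = 48.27 mm.
C = d / P = 48.27 / 59 = 0.82.

C ≈ 0.82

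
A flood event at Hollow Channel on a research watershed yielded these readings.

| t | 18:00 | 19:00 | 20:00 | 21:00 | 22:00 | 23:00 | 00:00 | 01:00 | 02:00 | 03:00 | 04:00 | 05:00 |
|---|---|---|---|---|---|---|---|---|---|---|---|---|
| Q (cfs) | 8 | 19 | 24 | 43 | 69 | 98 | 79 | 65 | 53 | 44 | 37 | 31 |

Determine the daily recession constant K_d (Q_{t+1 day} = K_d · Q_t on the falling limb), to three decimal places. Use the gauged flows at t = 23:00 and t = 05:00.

Between t = 23:00 and t = 05:00 the flow falls from 98 to 31 cfs over 6×1 h = 6 h.
Per-interval ratio K = (31/98)^(1/6) = 0.8254; K_d = K^(24/1) = 0.010.

K_d ≈ 0.010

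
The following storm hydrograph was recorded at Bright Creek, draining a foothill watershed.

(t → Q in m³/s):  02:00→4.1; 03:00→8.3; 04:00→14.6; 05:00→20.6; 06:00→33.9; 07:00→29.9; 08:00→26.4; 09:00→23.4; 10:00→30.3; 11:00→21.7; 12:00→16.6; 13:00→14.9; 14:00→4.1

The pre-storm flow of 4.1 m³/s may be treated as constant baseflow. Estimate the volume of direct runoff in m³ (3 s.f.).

Direct-runoff ordinates (Q − Q_b): 0.0, 4.2, 10.5, 16.5, 29.8, 25.8, 22.3, 19.3, 26.2, 17.6, 12.5, 10.8, 0.0 m³/s.
ΣQ_DR = 195.5 m³/s.
With Δt = 1 h = 3600 s, V = ΣQ_DR · Δt = 195.5 × 3600 = 7.04 × 10^5 m³.

V ≈ 7.04 × 10^5 m³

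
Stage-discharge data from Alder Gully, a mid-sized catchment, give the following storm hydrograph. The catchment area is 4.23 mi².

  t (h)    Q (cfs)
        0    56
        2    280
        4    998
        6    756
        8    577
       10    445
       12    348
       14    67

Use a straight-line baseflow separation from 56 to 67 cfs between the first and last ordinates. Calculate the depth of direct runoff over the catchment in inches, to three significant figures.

d ≈ 2.22 in

Direct runoff: 0.00, 222.43, 938.86, 695.29, 514.71, 381.14, 282.57, 0.00 cfs; ΣQ_DR = 3035 cfs.
V = ΣQ_DR · Δt = 3035 × 7200 s = 2.185 × 10^7 ft³.
Over A = 4.23 mi², depth = V / A = 2.22 in.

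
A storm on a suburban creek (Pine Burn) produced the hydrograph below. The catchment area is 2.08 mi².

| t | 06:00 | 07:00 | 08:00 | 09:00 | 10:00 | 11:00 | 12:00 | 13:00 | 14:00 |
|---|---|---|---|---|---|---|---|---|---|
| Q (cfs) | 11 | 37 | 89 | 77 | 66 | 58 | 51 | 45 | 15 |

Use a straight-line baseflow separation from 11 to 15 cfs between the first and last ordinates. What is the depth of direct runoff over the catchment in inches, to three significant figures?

d ≈ 0.247 in

Direct runoff: 0.00, 25.50, 77.00, 64.50, 53.00, 44.50, 37.00, 30.50, 0.00 cfs; ΣQ_DR = 332.0 cfs.
V = ΣQ_DR · Δt = 332.0 × 3600 s = 1.195 × 10^6 ft³.
Over A = 2.08 mi², depth = V / A = 0.247 in.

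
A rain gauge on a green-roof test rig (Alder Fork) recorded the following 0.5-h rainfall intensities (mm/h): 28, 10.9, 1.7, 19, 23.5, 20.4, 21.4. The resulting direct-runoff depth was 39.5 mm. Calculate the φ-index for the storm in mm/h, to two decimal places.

φ ≈ 7.37 mm/h

Only the 6 blocks with intensity above φ contribute runoff: 28, 10.9, 19, 23.5, 20.4, 21.4 mm/h.
Σ(I−φ)·Δt = d  ⇒  (28+10.9+19+23.5+20.4+21.4 − 6φ)·0.5 = 39.5
φ = (123.2 − 39.5/0.5) / 6 = 7.37 mm/h.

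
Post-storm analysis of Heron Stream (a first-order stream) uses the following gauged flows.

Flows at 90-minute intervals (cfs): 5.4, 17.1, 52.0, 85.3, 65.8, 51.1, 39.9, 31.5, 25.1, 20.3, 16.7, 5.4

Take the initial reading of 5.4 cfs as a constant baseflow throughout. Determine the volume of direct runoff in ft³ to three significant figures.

V ≈ 1.89 × 10^6 ft³

Direct-runoff ordinates (Q − Q_b): 0.0, 11.7, 46.6, 79.9, 60.4, 45.7, 34.5, 26.1, 19.7, 14.9, 11.3, 0.0 cfs.
ΣQ_DR = 350.8 cfs.
With Δt = 1.5 h = 5400 s, V = ΣQ_DR · Δt = 350.8 × 5400 = 1.89 × 10^6 ft³.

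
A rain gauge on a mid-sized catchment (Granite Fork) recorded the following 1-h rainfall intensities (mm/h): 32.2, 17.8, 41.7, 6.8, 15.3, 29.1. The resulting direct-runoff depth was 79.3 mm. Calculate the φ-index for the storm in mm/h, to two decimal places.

φ ≈ 11.36 mm/h

Only the 5 blocks with intensity above φ contribute runoff: 32.2, 17.8, 41.7, 15.3, 29.1 mm/h.
Σ(I−φ)·Δt = d  ⇒  (32.2+17.8+41.7+15.3+29.1 − 5φ)·1 = 79.3
φ = (136.1 − 79.3/1) / 5 = 11.36 mm/h.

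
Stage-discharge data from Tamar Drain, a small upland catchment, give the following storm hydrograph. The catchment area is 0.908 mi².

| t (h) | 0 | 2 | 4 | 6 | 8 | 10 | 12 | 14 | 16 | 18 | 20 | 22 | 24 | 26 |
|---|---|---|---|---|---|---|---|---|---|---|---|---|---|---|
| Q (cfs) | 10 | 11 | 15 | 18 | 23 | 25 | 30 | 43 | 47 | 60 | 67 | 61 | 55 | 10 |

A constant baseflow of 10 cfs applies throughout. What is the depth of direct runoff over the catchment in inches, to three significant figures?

d ≈ 1.14 in

Direct runoff: 0.0, 1.0, 5.0, 8.0, 13.0, 15.0, 20.0, 33.0, 37.0, 50.0, 57.0, 51.0, 45.0, 0.0 cfs; ΣQ_DR = 335.0 cfs.
V = ΣQ_DR · Δt = 335.0 × 7200 s = 2.412 × 10^6 ft³.
Over A = 0.908 mi², depth = V / A = 1.14 in.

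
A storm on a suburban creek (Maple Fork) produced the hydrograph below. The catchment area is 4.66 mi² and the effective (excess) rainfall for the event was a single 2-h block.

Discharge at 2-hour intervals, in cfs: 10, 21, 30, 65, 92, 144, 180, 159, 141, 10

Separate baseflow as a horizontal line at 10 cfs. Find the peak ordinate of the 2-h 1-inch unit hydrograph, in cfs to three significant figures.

Direct runoff: 0.0, 11.0, 20.0, 55.0, 82.0, 134.0, 170.0, 149.0, 131.0, 0.0 cfs; ΣQ_DR = 752.0 cfs, peak = 170.0 cfs.
Runoff depth d = ΣQ_DR·Δt / A = 752.0 × 7200 / (4.66 mi²) = 0.5001 in.
The 1-inch UH is the DRH scaled by (1 in)/d, so U_p = 170.0 × 1/0.5001 = 340 cfs.

U_p ≈ 340 cfs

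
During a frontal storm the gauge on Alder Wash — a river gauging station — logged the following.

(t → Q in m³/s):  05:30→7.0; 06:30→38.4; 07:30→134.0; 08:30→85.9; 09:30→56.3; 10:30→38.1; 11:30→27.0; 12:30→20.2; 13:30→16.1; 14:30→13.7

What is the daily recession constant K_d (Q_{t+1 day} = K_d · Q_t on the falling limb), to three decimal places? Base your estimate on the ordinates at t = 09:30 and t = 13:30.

Between t = 09:30 and t = 13:30 the flow falls from 56.3 to 16.1 m³/s over 4×1 h = 4 h.
Per-interval ratio K = (16.1/56.3)^(1/4) = 0.7313; K_d = K^(24/1) = 0.001.

K_d ≈ 0.001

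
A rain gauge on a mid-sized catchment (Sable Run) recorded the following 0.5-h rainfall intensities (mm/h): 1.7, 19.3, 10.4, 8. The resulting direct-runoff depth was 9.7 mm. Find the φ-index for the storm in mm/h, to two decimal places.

φ ≈ 6.10 mm/h

Only the 3 blocks with intensity above φ contribute runoff: 19.3, 10.4, 8 mm/h.
Σ(I−φ)·Δt = d  ⇒  (19.3+10.4+8 − 3φ)·0.5 = 9.7
φ = (37.70 − 9.7/0.5) / 3 = 6.10 mm/h.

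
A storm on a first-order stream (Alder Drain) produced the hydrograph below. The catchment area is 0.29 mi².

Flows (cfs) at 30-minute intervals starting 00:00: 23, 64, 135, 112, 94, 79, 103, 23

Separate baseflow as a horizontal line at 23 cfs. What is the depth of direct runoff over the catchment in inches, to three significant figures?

Direct runoff: 0.0, 41.0, 112.0, 89.0, 71.0, 56.0, 80.0, 0.0 cfs; ΣQ_DR = 449.0 cfs.
V = ΣQ_DR · Δt = 449.0 × 1800 s = 8.082 × 10^5 ft³.
Over A = 0.29 mi², depth = V / A = 1.20 in.

d ≈ 1.20 in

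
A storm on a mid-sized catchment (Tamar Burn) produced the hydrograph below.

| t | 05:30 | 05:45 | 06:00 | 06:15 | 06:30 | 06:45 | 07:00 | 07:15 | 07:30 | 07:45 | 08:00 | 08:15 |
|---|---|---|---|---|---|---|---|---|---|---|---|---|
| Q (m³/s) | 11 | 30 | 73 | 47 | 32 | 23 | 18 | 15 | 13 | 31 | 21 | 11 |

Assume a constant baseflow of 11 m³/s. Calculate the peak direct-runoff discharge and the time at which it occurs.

Subtracting baseflow gives direct-runoff ordinates: 0.0, 19.0, 62.0, 36.0, 21.0, 12.0, 7.0, 4.0, 2.0, 20.0, 10.0, 0.0 m³/s.
The maximum is 62.0 m³/s, occurring at the reading for t = 06:00.

Q_p = 62.0 m³/s at t = 06:00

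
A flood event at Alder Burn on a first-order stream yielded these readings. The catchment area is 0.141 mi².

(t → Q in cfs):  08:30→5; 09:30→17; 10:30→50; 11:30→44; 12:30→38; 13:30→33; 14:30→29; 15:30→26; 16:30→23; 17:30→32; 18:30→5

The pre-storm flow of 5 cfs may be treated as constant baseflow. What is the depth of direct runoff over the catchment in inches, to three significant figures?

d ≈ 2.71 in

Direct runoff: 0.0, 12.0, 45.0, 39.0, 33.0, 28.0, 24.0, 21.0, 18.0, 27.0, 0.0 cfs; ΣQ_DR = 247.0 cfs.
V = ΣQ_DR · Δt = 247.0 × 3600 s = 8.892 × 10^5 ft³.
Over A = 0.141 mi², depth = V / A = 2.71 in.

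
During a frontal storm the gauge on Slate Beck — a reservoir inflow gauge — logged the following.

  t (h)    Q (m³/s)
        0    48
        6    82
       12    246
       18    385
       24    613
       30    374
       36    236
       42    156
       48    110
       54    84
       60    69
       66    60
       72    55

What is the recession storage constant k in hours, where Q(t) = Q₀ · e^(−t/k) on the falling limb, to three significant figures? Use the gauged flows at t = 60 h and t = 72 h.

On the falling limb, Q drops from 69 to 55 m³/s between t = 60 h and t = 72 h (Δt = 12 h).
k = −Δt / ln(Q₂/Q₁) = −12 / ln(55/69) = 52.9 h.

k ≈ 52.9 h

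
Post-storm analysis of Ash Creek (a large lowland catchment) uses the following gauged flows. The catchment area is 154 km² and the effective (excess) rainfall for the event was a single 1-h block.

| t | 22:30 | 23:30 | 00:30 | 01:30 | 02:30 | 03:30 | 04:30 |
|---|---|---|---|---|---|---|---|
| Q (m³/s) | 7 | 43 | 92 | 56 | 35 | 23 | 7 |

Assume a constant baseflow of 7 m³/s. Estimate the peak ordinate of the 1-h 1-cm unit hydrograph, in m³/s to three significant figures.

Direct runoff: 0.0, 36.0, 85.0, 49.0, 28.0, 16.0, 0.0 m³/s; ΣQ_DR = 214.0 m³/s, peak = 85.0 m³/s.
Runoff depth d = ΣQ_DR·Δt / A = 214.0 × 3600 / (154 km²) = 5.003 mm.
The 1-cm UH is the DRH scaled by (10 mm)/d, so U_p = 85.0 × 10/5.003 = 170 m³/s.

U_p ≈ 170 m³/s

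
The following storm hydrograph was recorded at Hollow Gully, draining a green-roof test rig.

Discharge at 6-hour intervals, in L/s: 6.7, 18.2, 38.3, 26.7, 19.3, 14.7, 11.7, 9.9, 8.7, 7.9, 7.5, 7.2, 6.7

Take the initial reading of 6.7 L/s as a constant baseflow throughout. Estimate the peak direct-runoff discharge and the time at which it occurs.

Subtracting baseflow gives direct-runoff ordinates: 0.0, 11.5, 31.6, 20.0, 12.6, 8.0, 5.0, 3.2, 2.0, 1.2, 0.8, 0.5, 0.0 L/s.
The maximum is 31.6 L/s, occurring at the reading for t = 12 h.

Q_p = 31.6 L/s at t = 12 h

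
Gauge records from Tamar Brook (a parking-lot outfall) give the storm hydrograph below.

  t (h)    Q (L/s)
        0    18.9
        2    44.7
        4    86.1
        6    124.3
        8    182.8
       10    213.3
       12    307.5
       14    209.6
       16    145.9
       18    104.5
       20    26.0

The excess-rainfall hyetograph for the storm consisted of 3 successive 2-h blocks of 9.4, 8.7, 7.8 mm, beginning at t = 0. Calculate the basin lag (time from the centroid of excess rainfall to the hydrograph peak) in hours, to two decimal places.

t_L ≈ 9.12 h

Centroid of excess rainfall: t_c = Σ P_i·t̄_i / ΣP_i = 2.8764 h (block centres at 1, 3, 5 h).
Hydrograph peak occurs at t = 12 h, so basin lag t_L = 12 − 2.8764 = 9.12 h.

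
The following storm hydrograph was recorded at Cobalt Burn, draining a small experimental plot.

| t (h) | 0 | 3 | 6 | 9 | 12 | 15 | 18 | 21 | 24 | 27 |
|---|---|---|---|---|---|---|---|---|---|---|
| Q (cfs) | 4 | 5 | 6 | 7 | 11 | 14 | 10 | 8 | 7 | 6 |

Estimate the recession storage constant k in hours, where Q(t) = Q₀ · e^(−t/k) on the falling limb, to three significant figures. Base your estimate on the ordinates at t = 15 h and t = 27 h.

On the falling limb, Q drops from 14 to 6 cfs between t = 15 h and t = 27 h (Δt = 12 h).
k = −Δt / ln(Q₂/Q₁) = −12 / ln(6/14) = 14.2 h.

k ≈ 14.2 h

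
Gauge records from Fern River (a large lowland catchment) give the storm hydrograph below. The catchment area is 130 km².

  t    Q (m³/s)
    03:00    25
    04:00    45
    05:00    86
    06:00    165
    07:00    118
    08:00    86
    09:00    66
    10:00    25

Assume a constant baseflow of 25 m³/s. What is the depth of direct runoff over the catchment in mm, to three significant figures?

d ≈ 11.5 mm

Direct runoff: 0.0, 20.0, 61.0, 140.0, 93.0, 61.0, 41.0, 0.0 m³/s; ΣQ_DR = 416.0 m³/s.
V = ΣQ_DR · Δt = 416.0 × 3600 s = 1.498 × 10^6 m³.
Over A = 130 km², depth = V / A = 11.5 mm.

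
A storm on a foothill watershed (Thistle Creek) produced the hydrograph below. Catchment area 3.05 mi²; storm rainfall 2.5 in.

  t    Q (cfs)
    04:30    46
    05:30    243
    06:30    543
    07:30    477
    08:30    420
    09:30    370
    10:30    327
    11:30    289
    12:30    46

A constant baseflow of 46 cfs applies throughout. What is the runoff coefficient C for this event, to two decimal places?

C ≈ 0.48

ΣQ_DR = 2347 cfs; V = ΣQ_DR·Δt = 8.449 × 10^6 ft³.
Runoff depth d = V / A = 1.192 in.
C = d / P = 1.192 / 2.5 = 0.48.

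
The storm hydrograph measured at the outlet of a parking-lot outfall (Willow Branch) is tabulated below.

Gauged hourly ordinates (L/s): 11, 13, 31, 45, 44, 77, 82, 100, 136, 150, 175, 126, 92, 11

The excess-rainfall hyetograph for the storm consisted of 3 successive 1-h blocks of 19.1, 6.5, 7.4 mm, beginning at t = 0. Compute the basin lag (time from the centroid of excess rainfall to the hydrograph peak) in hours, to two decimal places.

Centroid of excess rainfall: t_c = Σ P_i·t̄_i / ΣP_i = 1.1455 h (block centres at 0.5, 1.5, 2.5 h).
Hydrograph peak occurs at t = 10 h, so basin lag t_L = 10 − 1.1455 = 8.85 h.

t_L ≈ 8.85 h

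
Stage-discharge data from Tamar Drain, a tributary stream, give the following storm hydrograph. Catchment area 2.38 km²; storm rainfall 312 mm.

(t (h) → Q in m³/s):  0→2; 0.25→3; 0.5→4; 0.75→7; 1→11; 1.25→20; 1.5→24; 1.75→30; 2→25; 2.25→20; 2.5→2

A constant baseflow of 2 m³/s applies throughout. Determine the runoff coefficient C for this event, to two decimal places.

ΣQ_DR = 126.0 m³/s; V = ΣQ_DR·Δt = 1.134 × 10^5 m³.
Runoff depth d = V / A = 47.65 mm.
C = d / P = 47.65 / 312 = 0.15.

C ≈ 0.15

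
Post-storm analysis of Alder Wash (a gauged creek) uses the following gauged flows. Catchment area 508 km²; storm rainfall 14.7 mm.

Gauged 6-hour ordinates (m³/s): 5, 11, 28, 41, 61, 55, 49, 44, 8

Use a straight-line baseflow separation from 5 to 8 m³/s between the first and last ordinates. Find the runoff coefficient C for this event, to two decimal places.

ΣQ_DR = 243.5 m³/s; V = ΣQ_DR·Δt = 5.260 × 10^6 m³.
Runoff depth d = V / A = 10.35 mm.
C = d / P = 10.35 / 14.7 = 0.70.

C ≈ 0.70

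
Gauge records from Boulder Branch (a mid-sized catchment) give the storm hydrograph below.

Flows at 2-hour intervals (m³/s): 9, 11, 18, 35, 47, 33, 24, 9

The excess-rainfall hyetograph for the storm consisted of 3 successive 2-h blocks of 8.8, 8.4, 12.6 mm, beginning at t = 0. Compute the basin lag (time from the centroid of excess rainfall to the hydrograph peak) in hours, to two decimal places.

Centroid of excess rainfall: t_c = Σ P_i·t̄_i / ΣP_i = 3.2550 h (block centres at 1, 3, 5 h).
Hydrograph peak occurs at t = 8 h, so basin lag t_L = 8 − 3.2550 = 4.74 h.

t_L ≈ 4.74 h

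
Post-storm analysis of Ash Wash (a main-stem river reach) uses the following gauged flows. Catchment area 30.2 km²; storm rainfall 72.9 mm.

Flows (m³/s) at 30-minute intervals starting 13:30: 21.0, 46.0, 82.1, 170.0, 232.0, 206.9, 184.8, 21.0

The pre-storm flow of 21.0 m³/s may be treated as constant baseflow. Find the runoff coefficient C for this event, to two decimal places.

C ≈ 0.65

ΣQ_DR = 795.8 m³/s; V = ΣQ_DR·Δt = 1.432 × 10^6 m³.
Runoff depth d = V / A = 47.43 mm.
C = d / P = 47.43 / 72.9 = 0.65.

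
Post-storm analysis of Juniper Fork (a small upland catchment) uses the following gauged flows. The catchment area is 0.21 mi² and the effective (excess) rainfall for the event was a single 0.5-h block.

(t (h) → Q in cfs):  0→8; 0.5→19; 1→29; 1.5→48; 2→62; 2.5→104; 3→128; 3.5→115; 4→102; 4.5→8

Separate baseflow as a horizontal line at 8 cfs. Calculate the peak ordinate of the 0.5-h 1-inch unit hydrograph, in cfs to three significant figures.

Direct runoff: 0.0, 11.0, 21.0, 40.0, 54.0, 96.0, 120.0, 107.0, 94.0, 0.0 cfs; ΣQ_DR = 543.0 cfs, peak = 120.0 cfs.
Runoff depth d = ΣQ_DR·Δt / A = 543.0 × 1800 / (0.21 mi²) = 2.003 in.
The 1-inch UH is the DRH scaled by (1 in)/d, so U_p = 120.0 × 1/2.003 = 59.9 cfs.

U_p ≈ 59.9 cfs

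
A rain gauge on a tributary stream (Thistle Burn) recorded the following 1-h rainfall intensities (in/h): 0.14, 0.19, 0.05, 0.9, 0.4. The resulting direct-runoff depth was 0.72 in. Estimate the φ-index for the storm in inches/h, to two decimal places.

Only the 2 blocks with intensity above φ contribute runoff: 0.9, 0.4 in/h.
Σ(I−φ)·Δt = d  ⇒  (0.9+0.4 − 2φ)·1 = 0.72
φ = (1.300 − 0.72/1) / 2 = 0.29 in/h.

φ ≈ 0.29 in/h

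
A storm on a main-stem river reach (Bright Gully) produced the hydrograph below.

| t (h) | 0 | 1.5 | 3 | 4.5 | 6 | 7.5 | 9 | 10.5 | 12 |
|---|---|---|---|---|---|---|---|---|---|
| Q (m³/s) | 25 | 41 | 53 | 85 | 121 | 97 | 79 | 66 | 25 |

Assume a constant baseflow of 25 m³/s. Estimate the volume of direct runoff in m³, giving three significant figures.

Direct-runoff ordinates (Q − Q_b): 0.0, 16.0, 28.0, 60.0, 96.0, 72.0, 54.0, 41.0, 0.0 m³/s.
ΣQ_DR = 367.0 m³/s.
With Δt = 1.5 h = 5400 s, V = ΣQ_DR · Δt = 367.0 × 5400 = 1.98 × 10^6 m³.

V ≈ 1.98 × 10^6 m³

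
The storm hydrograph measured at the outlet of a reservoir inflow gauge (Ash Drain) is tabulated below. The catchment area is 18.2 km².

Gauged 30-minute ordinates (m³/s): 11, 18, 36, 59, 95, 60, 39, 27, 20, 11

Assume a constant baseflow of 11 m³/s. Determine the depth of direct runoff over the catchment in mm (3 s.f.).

d ≈ 26.3 mm

Direct runoff: 0.0, 7.0, 25.0, 48.0, 84.0, 49.0, 28.0, 16.0, 9.0, 0.0 m³/s; ΣQ_DR = 266.0 m³/s.
V = ΣQ_DR · Δt = 266.0 × 1800 s = 4.788 × 10^5 m³.
Over A = 18.2 km², depth = V / A = 26.3 mm.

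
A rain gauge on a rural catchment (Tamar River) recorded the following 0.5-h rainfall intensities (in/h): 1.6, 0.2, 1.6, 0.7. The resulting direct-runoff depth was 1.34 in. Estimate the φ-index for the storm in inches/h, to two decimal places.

Only the 3 blocks with intensity above φ contribute runoff: 1.6, 1.6, 0.7 in/h.
Σ(I−φ)·Δt = d  ⇒  (1.6+1.6+0.7 − 3φ)·0.5 = 1.34
φ = (3.900 − 1.34/0.5) / 3 = 0.41 in/h.

φ ≈ 0.41 in/h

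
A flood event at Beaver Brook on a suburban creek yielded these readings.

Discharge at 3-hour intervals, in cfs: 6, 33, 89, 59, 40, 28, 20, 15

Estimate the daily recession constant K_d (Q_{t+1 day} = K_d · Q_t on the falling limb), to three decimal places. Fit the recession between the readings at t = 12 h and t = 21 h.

K_d ≈ 0.073

Between t = 12 h and t = 21 h the flow falls from 40 to 15 cfs over 3×3 h = 9 h.
Per-interval ratio K = (15/40)^(1/3) = 0.7211; K_d = K^(24/3) = 0.073.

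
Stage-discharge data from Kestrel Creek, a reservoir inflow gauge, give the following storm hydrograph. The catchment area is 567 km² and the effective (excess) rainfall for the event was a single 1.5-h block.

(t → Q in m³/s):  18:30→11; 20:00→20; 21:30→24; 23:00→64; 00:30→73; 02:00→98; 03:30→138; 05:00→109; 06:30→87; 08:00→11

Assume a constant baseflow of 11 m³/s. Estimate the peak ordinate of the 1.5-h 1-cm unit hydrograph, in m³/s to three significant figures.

Direct runoff: 0.0, 9.0, 13.0, 53.0, 62.0, 87.0, 127.0, 98.0, 76.0, 0.0 m³/s; ΣQ_DR = 525.0 m³/s, peak = 127.0 m³/s.
Runoff depth d = ΣQ_DR·Δt / A = 525.0 × 5400 / (567 km²) = 5.000 mm.
The 1-cm UH is the DRH scaled by (10 mm)/d, so U_p = 127.0 × 10/5.000 = 254 m³/s.

U_p ≈ 254 m³/s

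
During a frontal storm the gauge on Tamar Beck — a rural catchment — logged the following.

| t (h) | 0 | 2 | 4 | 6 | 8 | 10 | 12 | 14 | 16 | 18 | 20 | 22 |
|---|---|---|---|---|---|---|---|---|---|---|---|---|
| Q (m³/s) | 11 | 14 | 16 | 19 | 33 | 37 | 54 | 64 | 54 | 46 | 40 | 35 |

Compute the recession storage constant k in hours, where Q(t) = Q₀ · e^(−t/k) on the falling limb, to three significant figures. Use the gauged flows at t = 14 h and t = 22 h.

On the falling limb, Q drops from 64 to 35 m³/s between t = 14 h and t = 22 h (Δt = 8 h).
k = −Δt / ln(Q₂/Q₁) = −8 / ln(35/64) = 13.3 h.

k ≈ 13.3 h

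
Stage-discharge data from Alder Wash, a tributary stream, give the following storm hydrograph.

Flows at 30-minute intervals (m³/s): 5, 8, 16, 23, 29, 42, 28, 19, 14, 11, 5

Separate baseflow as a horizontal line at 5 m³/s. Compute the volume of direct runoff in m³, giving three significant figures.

Direct-runoff ordinates (Q − Q_b): 0.0, 3.0, 11.0, 18.0, 24.0, 37.0, 23.0, 14.0, 9.0, 6.0, 0.0 m³/s.
ΣQ_DR = 145.0 m³/s.
With Δt = 0.5 h = 1800 s, V = ΣQ_DR · Δt = 145.0 × 1800 = 2.61 × 10^5 m³.

V ≈ 2.61 × 10^5 m³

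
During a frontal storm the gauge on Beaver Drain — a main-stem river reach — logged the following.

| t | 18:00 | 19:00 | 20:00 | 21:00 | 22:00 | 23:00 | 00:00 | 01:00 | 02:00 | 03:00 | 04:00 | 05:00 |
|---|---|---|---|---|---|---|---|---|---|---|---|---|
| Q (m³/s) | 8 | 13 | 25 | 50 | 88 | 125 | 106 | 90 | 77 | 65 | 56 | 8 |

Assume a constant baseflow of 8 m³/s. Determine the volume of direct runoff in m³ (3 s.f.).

Direct-runoff ordinates (Q − Q_b): 0.0, 5.0, 17.0, 42.0, 80.0, 117.0, 98.0, 82.0, 69.0, 57.0, 48.0, 0.0 m³/s.
ΣQ_DR = 615.0 m³/s.
With Δt = 1 h = 3600 s, V = ΣQ_DR · Δt = 615.0 × 3600 = 2.21 × 10^6 m³.

V ≈ 2.21 × 10^6 m³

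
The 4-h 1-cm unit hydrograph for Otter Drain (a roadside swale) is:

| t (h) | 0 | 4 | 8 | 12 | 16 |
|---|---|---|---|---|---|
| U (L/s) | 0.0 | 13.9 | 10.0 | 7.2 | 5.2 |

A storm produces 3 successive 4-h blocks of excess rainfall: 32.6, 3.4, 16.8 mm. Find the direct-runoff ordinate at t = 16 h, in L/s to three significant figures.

By discrete convolution, Q_j = Σ (P_i / 10 mm) · U_{j−i}.
At t = 16 h (j=4): Q = (32.6/10)·5.2 + (3.4/10)·7.2 + (16.8/10)·10.0 = 36.2 L/s.

Q ≈ 36.2 L/s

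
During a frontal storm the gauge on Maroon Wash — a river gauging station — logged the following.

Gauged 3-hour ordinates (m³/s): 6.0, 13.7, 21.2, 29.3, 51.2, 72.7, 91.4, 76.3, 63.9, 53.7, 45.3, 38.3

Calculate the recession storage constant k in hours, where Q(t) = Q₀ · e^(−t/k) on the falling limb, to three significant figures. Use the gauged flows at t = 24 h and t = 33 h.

On the falling limb, Q drops from 63.9 to 38.3 m³/s between t = 24 h and t = 33 h (Δt = 9 h).
k = −Δt / ln(Q₂/Q₁) = −9 / ln(38.3/63.9) = 17.6 h.

k ≈ 17.6 h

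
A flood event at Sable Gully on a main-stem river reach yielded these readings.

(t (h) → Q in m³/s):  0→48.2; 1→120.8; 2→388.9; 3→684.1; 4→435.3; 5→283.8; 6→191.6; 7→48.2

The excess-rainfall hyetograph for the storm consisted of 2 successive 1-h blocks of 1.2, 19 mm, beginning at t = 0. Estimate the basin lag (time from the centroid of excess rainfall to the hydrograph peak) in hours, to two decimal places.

Centroid of excess rainfall: t_c = Σ P_i·t̄_i / ΣP_i = 1.4406 h (block centres at 0.5, 1.5 h).
Hydrograph peak occurs at t = 3 h, so basin lag t_L = 3 − 1.4406 = 1.56 h.

t_L ≈ 1.56 h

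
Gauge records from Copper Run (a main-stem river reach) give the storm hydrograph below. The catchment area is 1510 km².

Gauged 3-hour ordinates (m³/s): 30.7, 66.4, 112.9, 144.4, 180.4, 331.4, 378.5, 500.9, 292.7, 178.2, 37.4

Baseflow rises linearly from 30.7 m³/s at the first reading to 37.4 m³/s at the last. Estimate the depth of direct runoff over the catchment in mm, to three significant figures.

Direct runoff: 0.00, 35.03, 80.86, 111.69, 147.02, 297.35, 343.78, 465.51, 256.64, 141.47, 0.00 m³/s; ΣQ_DR = 1879 m³/s.
V = ΣQ_DR · Δt = 1879 × 10800 s = 2.030 × 10^7 m³.
Over A = 1510 km², depth = V / A = 13.4 mm.

d ≈ 13.4 mm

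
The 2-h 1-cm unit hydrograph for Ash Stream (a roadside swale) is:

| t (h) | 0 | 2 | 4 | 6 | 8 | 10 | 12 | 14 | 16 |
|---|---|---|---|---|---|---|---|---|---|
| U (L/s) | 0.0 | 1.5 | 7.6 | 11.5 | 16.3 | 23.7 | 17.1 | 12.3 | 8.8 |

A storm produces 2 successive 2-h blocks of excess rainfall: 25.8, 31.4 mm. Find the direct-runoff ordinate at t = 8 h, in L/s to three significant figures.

By discrete convolution, Q_j = Σ (P_i / 10 mm) · U_{j−i}.
At t = 8 h (j=4): Q = (25.8/10)·16.3 + (31.4/10)·11.5 = 78.2 L/s.

Q ≈ 78.2 L/s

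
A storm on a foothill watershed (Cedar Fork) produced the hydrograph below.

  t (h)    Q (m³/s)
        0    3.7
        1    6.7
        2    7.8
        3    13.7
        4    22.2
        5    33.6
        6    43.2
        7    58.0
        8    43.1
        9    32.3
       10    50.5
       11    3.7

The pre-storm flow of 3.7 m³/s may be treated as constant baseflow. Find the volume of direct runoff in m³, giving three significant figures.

Direct-runoff ordinates (Q − Q_b): 0.0, 3.0, 4.1, 10.0, 18.5, 29.9, 39.5, 54.3, 39.4, 28.6, 46.8, 0.0 m³/s.
ΣQ_DR = 274.1 m³/s.
With Δt = 1 h = 3600 s, V = ΣQ_DR · Δt = 274.1 × 3600 = 9.87 × 10^5 m³.

V ≈ 9.87 × 10^5 m³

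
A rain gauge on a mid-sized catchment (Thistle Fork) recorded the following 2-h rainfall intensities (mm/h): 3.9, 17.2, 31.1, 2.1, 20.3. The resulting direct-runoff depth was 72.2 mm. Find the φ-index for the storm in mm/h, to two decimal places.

φ ≈ 10.83 mm/h

Only the 3 blocks with intensity above φ contribute runoff: 17.2, 31.1, 20.3 mm/h.
Σ(I−φ)·Δt = d  ⇒  (17.2+31.1+20.3 − 3φ)·2 = 72.2
φ = (68.60 − 72.2/2) / 3 = 10.83 mm/h.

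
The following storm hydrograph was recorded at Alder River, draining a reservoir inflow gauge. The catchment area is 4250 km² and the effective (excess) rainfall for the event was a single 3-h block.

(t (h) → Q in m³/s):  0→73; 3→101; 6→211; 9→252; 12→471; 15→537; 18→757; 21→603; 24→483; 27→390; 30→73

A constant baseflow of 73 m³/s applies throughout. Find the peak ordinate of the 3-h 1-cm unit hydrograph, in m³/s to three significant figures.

U_p ≈ 855 m³/s

Direct runoff: 0.0, 28.0, 138.0, 179.0, 398.0, 464.0, 684.0, 530.0, 410.0, 317.0, 0.0 m³/s; ΣQ_DR = 3148 m³/s, peak = 684.0 m³/s.
Runoff depth d = ΣQ_DR·Δt / A = 3148 × 10800 / (4250 km²) = 8.000 mm.
The 1-cm UH is the DRH scaled by (10 mm)/d, so U_p = 684.0 × 10/8.000 = 855 m³/s.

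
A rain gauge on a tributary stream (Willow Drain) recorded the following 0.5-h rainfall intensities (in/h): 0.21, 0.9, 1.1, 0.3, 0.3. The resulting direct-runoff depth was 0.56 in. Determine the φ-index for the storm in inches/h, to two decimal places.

Only the 2 blocks with intensity above φ contribute runoff: 0.9, 1.1 in/h.
Σ(I−φ)·Δt = d  ⇒  (0.9+1.1 − 2φ)·0.5 = 0.56
φ = (2.000 − 0.56/0.5) / 2 = 0.44 in/h.

φ ≈ 0.44 in/h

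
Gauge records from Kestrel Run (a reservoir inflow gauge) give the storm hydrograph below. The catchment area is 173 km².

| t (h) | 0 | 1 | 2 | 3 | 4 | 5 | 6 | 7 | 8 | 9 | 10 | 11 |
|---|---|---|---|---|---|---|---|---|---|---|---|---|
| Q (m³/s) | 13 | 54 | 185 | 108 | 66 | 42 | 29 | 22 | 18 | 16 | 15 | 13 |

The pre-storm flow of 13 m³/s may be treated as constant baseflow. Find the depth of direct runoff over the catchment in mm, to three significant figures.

d ≈ 8.84 mm

Direct runoff: 0.0, 41.0, 172.0, 95.0, 53.0, 29.0, 16.0, 9.0, 5.0, 3.0, 2.0, 0.0 m³/s; ΣQ_DR = 425.0 m³/s.
V = ΣQ_DR · Δt = 425.0 × 3600 s = 1.530 × 10^6 m³.
Over A = 173 km², depth = V / A = 8.84 mm.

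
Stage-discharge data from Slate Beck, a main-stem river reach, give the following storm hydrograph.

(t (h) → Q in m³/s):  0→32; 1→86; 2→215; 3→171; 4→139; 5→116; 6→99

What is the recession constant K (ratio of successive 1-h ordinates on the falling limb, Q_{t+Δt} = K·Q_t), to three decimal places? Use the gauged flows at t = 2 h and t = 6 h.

K ≈ 0.824

Using the recession-limb readings at t = 2 h and t = 6 h: Q falls from 215 to 99 m³/s over 4 intervals.
K = (Q₂/Q₁)^(1/4) = (99/215)^(1/4) = 0.824.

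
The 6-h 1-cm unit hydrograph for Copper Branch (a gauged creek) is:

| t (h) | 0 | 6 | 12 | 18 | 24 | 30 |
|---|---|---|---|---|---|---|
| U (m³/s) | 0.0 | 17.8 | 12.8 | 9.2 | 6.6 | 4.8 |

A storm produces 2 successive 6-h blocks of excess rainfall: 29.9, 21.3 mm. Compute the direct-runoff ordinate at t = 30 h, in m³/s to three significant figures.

By discrete convolution, Q_j = Σ (P_i / 10 mm) · U_{j−i}.
At t = 30 h (j=5): Q = (29.9/10)·4.8 + (21.3/10)·6.6 = 28.4 m³/s.

Q ≈ 28.4 m³/s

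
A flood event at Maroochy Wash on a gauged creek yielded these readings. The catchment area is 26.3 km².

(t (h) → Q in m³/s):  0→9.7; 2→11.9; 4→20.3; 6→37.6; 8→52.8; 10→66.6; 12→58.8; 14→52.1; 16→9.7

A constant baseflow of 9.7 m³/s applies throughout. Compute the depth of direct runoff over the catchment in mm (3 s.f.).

Direct runoff: 0.0, 2.2, 10.6, 27.9, 43.1, 56.9, 49.1, 42.4, 0.0 m³/s; ΣQ_DR = 232.2 m³/s.
V = ΣQ_DR · Δt = 232.2 × 7200 s = 1.672 × 10^6 m³.
Over A = 26.3 km², depth = V / A = 63.6 mm.

d ≈ 63.6 mm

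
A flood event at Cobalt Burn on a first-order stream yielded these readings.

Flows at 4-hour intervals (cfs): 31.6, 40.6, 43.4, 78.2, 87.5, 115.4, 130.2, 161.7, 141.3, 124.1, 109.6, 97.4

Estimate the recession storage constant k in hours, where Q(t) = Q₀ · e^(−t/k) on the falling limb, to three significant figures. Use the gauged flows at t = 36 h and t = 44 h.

On the falling limb, Q drops from 124.1 to 97.4 cfs between t = 36 h and t = 44 h (Δt = 8 h).
k = −Δt / ln(Q₂/Q₁) = −8 / ln(97.4/124.1) = 33.0 h.

k ≈ 33.0 h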